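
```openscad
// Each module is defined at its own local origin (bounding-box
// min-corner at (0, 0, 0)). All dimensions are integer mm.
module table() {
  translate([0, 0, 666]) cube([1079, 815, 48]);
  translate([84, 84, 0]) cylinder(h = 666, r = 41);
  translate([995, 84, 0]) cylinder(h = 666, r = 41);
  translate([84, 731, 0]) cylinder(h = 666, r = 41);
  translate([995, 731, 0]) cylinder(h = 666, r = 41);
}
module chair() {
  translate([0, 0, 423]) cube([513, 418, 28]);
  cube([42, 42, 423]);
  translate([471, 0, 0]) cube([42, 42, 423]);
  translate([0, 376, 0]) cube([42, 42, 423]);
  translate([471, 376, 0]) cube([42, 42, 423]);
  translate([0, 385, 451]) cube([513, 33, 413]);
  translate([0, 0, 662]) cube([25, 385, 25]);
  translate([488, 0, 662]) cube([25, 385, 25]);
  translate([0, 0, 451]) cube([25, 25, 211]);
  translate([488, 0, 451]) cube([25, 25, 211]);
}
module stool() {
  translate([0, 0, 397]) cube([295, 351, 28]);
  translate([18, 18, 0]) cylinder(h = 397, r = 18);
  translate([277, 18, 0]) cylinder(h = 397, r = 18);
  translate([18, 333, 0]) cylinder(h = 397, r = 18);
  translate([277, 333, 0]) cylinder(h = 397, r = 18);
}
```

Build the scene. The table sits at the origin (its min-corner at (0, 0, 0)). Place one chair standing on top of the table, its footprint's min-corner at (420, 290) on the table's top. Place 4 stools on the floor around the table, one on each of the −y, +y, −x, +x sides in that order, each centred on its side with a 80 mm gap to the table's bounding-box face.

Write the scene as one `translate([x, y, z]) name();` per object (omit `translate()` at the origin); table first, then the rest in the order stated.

table();
translate([420, 290, 714]) chair();
translate([392, -431, 0]) stool();
translate([392, 895, 0]) stool();
translate([-375, 232, 0]) stool();
translate([1159, 232, 0]) stool();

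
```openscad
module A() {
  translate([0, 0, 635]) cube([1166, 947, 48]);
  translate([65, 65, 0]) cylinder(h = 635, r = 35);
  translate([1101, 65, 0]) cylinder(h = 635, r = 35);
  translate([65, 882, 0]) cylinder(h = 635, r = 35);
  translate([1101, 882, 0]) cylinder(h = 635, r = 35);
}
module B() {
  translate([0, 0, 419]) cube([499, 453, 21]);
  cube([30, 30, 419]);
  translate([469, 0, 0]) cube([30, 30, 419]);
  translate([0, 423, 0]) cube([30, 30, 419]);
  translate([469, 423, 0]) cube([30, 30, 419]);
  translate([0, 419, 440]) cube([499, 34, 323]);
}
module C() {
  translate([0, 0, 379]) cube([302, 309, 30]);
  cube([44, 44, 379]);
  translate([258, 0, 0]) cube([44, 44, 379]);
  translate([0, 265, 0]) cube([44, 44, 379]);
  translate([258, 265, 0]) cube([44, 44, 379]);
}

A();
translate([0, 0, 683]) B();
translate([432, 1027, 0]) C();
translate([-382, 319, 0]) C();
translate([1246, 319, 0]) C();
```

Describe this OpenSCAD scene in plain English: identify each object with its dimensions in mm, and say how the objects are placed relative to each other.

A is a rectangular dining table. The top is 1166×947×48 mm with its upper surface at z = 683 mm. It stands on four round legs of 70 mm diameter, each leg's bounding box inset 30 mm from the nearest pair of top edges, running from the floor to the underside of the top.

B is a chair. The seat is a 499×453×21 mm slab with its top at z = 440 mm, on four 30×30 mm corner legs (flush with the seat edges, standing on z = 0). A flat backrest 34 mm thick, 323 mm tall, spans the full seat width and rises from the seat top along its +y edge, rear face flush with the rear of the seat.

C is a four-legged stool. The seat is 302×309 mm, 30 mm thick, top at z = 409 mm. It stands on four square legs, each 44×44 mm in cross-section, from z = 0 to the seat underside, each flush with a corner of the seat.

The chair is on top of the table. Three stools sit around the table at the +y, −x, +x sides.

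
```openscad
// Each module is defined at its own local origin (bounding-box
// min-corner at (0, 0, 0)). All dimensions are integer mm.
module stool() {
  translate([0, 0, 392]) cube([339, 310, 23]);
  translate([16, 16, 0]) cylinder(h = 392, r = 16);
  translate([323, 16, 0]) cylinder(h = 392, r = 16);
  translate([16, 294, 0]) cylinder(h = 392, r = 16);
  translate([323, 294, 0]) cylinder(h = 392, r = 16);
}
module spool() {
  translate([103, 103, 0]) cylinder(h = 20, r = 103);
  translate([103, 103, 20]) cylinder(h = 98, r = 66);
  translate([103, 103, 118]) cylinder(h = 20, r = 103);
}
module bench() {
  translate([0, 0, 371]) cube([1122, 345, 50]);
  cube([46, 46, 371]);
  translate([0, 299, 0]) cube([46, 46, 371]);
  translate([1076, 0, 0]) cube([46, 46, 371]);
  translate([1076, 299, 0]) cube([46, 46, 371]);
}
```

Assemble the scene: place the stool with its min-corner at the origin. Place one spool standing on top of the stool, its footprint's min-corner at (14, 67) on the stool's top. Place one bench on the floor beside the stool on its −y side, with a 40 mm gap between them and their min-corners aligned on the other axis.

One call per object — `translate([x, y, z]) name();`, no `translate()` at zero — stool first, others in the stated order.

stool();
translate([14, 67, 415]) spool();
translate([0, -385, 0]) bench();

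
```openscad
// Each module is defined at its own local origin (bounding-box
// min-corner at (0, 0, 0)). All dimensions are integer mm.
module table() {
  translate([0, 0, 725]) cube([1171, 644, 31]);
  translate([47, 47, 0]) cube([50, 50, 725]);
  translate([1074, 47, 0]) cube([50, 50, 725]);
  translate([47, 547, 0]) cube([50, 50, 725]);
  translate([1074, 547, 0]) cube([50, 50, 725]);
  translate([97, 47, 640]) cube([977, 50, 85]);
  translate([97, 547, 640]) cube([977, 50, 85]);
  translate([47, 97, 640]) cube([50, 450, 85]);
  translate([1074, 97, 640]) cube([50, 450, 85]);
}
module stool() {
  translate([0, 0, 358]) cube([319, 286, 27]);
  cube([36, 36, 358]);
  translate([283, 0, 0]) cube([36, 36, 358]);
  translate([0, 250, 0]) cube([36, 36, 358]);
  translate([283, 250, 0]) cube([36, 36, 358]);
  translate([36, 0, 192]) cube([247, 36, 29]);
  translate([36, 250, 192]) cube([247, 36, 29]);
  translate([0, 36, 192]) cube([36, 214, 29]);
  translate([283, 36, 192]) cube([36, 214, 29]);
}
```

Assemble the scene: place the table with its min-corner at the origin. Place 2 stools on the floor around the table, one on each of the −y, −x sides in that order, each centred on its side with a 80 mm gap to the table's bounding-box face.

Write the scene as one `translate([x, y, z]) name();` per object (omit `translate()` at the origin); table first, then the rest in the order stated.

table();
translate([426, -366, 0]) stool();
translate([-399, 179, 0]) stool();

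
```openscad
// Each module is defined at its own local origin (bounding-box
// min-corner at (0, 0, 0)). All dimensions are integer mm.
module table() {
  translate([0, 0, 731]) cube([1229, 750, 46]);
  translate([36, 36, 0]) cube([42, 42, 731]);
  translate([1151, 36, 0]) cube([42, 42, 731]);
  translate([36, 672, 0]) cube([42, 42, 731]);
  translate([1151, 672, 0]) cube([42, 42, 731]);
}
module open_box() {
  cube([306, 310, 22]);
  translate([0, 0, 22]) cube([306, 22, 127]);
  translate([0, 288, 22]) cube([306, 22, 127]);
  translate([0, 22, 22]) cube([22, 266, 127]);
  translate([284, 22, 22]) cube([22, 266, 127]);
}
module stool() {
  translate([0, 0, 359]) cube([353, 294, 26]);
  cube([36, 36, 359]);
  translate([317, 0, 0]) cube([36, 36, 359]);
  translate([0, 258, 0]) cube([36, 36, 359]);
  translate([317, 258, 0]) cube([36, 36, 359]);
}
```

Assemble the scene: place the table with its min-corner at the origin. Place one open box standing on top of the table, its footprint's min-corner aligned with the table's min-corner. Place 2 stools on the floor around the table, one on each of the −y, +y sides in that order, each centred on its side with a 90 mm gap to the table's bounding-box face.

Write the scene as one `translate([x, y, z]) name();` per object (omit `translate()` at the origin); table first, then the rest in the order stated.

table();
translate([0, 0, 777]) open_box();
translate([438, -384, 0]) stool();
translate([438, 840, 0]) stool();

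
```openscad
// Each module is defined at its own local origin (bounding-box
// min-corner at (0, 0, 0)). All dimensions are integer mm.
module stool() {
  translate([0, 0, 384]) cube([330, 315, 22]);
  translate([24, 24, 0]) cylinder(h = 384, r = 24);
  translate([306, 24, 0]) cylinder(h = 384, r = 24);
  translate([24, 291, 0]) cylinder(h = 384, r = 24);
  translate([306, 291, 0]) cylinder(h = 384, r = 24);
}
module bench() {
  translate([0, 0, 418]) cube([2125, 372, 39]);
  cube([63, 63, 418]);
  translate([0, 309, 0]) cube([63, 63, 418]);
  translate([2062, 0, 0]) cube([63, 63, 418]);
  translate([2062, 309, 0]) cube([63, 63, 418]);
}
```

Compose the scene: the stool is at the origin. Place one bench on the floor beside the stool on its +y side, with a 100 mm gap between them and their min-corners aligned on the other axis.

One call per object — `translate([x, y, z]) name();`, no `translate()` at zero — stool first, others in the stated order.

stool();
translate([0, 415, 0]) bench();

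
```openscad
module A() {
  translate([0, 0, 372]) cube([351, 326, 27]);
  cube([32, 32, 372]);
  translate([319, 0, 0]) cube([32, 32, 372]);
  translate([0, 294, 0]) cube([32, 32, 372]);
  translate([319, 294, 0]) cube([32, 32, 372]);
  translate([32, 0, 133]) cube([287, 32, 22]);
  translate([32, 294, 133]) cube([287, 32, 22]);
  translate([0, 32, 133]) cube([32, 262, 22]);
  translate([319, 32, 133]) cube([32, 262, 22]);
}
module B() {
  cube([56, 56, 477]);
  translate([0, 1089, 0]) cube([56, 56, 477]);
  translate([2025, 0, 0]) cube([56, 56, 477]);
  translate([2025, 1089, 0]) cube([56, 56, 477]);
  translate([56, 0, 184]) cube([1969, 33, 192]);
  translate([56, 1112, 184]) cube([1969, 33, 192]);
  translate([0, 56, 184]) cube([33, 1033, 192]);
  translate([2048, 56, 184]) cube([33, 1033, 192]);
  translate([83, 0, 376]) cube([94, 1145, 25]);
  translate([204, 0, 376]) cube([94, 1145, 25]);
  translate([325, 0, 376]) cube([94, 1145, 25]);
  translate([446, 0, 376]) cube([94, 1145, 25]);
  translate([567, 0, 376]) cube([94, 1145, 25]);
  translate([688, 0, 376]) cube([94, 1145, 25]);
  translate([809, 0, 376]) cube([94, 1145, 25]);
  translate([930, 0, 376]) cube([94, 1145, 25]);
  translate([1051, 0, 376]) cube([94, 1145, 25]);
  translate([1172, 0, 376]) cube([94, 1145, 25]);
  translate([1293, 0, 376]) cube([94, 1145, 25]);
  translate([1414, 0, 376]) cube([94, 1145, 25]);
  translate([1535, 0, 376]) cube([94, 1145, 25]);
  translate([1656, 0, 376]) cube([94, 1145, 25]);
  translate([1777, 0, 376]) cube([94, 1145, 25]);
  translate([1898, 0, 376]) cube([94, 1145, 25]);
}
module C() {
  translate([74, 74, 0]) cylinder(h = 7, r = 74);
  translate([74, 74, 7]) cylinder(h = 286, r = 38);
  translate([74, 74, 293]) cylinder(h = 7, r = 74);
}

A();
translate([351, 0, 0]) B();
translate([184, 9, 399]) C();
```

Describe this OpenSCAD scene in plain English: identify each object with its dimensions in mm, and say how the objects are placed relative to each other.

A is a four-legged stool. The seat is 351×326 mm, 27 mm thick, top at z = 399 mm. It stands on four square legs, each 32×32 mm in cross-section, from z = 0 to the seat underside, each flush with a corner of the seat. Four stretchers, 32 mm wide and 22 mm tall, connect adjacent legs with their undersides at z = 133 mm, each running between the inner faces of the legs it joins and aligned with the legs' outer faces on the other axis.

B is a bed frame 2081 mm long (x) by 1145 mm wide (y). Four 56×56 mm corner posts, 477 mm tall, at the corners of the footprint. Four rails of 33 mm thickness and 192 mm height run between adjacent posts with their undersides at z = 184 mm, their outer faces flush with the outside of the frame (the two x-running rails run between the posts' inner faces; the two y-running rails run between the posts' inner faces). 16 slats, each 94 mm wide (x) and 25 mm thick, lie across the top of the two x-running rails, running the full 1145 mm width of the frame in y; the slats are evenly spaced along x between the inner faces of the end posts with equal gaps (rounded down to the nearest mm) at the −x end and between each pair — any rounding remainder accumulates at the +x end.

C is a spool: two coaxial disc flanges of radius 74 mm and thickness 7 mm, joined by a core cylinder of radius 38 mm and height 286 mm. The lower flange rests on z = 0 and the three cylinders share a vertical axis.

The bed frame is against the stool's +x side, with their −y faces flush. The spool is on top of the stool.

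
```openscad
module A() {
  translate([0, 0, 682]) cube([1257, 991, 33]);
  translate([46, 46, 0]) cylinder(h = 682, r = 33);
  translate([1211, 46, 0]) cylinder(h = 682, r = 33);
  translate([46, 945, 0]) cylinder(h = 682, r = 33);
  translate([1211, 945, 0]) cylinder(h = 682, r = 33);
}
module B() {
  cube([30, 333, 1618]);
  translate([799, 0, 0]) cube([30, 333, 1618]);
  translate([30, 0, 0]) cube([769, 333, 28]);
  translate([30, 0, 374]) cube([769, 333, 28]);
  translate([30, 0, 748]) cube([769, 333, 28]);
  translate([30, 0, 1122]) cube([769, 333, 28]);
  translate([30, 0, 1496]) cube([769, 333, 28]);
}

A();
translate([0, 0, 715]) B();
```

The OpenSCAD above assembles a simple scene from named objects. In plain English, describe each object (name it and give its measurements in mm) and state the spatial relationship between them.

A is a rectangular dining table. The top is 1257×991×33 mm with its upper surface at z = 715 mm. It stands on four round legs of 66 mm diameter, each leg's bounding box inset 13 mm from the nearest pair of top edges, running from the floor to the underside of the top.

B is an open bookshelf. Two side panels, each 30 mm thick, 333 mm deep and 1618 mm tall, stand 829 mm apart (outside-to-outside). Between them sit 5 shelves, each 28 mm thick and 333 mm deep, spanning the full gap between the sides. The bottom shelf rests on the floor (its underside at z = 0) and the clear gap between one shelf's top and the next shelf's underside is 346 mm.

The bookshelf is on top of the table.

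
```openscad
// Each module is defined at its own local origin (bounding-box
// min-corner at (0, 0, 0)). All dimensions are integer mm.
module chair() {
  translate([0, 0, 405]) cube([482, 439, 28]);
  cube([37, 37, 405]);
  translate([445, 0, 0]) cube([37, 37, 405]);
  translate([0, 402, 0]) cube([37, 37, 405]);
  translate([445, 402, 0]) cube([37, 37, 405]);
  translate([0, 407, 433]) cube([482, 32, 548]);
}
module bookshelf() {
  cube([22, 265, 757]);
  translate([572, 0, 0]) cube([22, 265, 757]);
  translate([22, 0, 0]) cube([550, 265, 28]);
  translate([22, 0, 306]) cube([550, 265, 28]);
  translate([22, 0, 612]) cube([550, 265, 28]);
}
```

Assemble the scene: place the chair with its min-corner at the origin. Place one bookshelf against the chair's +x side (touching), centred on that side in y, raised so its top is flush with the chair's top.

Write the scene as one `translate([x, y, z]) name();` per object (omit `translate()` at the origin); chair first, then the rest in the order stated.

chair();
translate([482, 87, 224]) bookshelf();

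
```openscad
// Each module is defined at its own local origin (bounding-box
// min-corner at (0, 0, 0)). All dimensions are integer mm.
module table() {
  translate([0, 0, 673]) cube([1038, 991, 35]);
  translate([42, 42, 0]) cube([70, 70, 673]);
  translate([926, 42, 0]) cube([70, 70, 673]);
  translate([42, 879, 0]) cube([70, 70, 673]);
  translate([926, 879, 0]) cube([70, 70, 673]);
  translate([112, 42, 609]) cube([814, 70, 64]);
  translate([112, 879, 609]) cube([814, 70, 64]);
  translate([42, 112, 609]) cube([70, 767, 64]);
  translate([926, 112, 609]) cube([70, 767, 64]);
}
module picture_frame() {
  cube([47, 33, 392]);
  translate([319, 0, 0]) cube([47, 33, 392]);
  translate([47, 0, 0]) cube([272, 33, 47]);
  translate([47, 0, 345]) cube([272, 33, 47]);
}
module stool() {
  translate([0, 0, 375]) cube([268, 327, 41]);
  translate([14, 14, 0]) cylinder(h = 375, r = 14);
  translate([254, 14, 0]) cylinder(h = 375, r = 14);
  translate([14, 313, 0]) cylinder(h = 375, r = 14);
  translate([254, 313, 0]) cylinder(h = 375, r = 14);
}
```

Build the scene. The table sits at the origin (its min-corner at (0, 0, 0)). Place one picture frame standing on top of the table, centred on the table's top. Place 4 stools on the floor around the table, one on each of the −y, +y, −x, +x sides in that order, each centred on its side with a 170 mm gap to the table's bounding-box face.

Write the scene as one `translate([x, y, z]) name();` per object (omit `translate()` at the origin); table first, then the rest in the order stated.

table();
translate([336, 479, 708]) picture_frame();
translate([385, -497, 0]) stool();
translate([385, 1161, 0]) stool();
translate([-438, 332, 0]) stool();
translate([1208, 332, 0]) stool();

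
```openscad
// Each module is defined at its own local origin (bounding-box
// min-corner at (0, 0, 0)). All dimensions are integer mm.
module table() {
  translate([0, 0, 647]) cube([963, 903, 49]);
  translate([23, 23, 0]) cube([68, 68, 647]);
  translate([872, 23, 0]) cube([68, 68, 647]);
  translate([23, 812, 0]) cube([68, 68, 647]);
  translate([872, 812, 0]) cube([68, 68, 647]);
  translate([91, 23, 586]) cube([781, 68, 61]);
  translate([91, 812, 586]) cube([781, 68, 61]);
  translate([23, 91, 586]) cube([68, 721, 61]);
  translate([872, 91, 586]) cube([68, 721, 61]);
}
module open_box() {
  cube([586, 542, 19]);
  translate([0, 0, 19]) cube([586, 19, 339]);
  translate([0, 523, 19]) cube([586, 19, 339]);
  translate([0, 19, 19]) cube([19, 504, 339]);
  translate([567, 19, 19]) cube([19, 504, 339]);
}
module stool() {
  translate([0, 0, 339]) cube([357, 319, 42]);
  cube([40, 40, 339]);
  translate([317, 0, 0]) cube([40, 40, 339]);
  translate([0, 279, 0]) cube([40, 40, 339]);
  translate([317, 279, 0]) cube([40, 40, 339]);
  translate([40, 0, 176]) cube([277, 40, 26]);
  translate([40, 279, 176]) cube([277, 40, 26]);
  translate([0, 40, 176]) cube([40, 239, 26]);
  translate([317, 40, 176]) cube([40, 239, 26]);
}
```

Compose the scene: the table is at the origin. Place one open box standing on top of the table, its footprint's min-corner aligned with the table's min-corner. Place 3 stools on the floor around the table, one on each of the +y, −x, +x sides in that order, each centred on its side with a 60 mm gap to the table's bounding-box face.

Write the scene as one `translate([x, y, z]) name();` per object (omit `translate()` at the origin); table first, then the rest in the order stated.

table();
translate([0, 0, 696]) open_box();
translate([303, 963, 0]) stool();
translate([-417, 292, 0]) stool();
translate([1023, 292, 0]) stool();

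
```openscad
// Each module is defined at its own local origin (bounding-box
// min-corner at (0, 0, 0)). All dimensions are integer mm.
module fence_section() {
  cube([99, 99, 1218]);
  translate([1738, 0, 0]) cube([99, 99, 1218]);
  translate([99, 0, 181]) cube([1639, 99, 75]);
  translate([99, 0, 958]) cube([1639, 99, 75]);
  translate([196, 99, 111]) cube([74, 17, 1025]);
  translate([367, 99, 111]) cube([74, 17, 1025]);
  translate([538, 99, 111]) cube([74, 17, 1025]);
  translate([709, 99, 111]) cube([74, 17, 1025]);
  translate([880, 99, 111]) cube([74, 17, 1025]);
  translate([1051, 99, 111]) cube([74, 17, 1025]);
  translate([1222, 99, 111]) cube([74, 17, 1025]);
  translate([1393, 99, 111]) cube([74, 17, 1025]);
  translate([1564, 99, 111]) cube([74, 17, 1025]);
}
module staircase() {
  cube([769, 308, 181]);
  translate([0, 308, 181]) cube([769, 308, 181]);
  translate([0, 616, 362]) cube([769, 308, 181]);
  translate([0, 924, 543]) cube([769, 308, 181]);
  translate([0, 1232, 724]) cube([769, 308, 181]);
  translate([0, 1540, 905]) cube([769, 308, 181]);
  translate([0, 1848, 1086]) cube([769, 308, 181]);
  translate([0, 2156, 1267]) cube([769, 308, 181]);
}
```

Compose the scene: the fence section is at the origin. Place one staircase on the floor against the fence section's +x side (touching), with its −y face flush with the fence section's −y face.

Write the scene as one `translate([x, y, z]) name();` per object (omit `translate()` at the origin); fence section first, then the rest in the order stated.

fence_section();
translate([1837, 0, 0]) staircase();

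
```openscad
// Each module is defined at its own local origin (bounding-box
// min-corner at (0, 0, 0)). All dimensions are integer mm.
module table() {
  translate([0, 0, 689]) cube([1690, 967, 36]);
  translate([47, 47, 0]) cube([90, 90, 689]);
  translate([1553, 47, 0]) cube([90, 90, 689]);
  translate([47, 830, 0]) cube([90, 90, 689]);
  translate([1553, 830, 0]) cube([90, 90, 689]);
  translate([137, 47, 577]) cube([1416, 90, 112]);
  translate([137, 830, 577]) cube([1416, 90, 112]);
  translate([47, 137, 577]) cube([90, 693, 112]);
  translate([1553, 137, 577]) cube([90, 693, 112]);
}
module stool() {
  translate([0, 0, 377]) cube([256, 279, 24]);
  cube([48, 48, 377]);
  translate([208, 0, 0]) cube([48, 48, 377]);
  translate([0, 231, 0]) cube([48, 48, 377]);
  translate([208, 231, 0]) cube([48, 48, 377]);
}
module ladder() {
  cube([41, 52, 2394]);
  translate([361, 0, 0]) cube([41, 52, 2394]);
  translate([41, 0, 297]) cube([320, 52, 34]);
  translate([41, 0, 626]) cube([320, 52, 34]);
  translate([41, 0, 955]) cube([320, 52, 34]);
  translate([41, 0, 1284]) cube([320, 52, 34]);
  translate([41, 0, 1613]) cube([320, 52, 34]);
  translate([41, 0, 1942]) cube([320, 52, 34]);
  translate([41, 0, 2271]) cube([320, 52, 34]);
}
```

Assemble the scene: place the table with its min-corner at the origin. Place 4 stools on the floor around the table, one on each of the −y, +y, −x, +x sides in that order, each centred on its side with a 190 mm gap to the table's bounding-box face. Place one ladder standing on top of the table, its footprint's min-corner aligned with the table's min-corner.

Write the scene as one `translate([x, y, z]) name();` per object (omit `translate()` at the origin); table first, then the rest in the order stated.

table();
translate([717, -469, 0]) stool();
translate([717, 1157, 0]) stool();
translate([-446, 344, 0]) stool();
translate([1880, 344, 0]) stool();
translate([0, 0, 725]) ladder();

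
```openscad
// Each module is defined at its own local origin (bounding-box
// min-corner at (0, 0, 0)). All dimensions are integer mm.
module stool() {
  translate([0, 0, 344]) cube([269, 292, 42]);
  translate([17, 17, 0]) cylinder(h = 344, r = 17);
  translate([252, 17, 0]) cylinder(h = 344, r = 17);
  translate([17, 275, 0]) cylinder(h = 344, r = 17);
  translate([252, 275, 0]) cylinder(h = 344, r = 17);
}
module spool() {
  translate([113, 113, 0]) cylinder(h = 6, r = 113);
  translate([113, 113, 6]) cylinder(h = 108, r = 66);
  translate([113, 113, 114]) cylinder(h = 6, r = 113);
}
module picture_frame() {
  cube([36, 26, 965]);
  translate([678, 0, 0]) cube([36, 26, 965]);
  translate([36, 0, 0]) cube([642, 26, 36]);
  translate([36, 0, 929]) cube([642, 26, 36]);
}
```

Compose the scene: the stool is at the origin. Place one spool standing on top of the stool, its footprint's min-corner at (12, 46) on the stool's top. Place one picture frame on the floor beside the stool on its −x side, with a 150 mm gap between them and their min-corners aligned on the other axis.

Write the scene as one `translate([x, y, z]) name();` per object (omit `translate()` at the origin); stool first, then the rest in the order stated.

stool();
translate([12, 46, 386]) spool();
translate([-864, 0, 0]) picture_frame();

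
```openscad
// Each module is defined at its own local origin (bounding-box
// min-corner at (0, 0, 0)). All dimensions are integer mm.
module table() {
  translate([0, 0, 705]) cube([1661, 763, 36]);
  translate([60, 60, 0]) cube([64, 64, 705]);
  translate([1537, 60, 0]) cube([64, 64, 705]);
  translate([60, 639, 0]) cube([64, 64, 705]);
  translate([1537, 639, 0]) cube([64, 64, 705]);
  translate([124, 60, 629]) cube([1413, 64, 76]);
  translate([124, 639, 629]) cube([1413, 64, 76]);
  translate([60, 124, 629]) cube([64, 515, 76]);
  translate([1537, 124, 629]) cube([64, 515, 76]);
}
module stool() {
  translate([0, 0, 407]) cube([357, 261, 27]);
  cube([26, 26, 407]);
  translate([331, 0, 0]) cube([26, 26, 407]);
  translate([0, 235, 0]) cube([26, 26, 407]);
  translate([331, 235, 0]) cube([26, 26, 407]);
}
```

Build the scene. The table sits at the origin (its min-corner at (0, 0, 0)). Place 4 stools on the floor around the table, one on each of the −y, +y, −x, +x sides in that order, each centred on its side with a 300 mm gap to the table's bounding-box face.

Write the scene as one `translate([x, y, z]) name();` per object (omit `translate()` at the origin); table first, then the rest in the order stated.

table();
translate([652, -561, 0]) stool();
translate([652, 1063, 0]) stool();
translate([-657, 251, 0]) stool();
translate([1961, 251, 0]) stool();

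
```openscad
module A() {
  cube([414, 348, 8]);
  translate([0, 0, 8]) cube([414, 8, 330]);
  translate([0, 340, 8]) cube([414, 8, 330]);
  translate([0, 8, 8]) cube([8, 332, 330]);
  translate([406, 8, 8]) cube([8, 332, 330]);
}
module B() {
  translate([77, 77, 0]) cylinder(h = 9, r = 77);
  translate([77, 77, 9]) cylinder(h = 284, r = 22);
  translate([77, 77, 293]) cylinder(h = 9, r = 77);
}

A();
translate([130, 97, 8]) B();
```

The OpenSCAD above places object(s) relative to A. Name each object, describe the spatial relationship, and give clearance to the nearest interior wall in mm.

Clearances: x = 122, y = 89; minimum 89 mm.

A is an open box. B is a spool. The spool sits inside the open box, centred. The clearance to the nearest interior wall is 89 mm.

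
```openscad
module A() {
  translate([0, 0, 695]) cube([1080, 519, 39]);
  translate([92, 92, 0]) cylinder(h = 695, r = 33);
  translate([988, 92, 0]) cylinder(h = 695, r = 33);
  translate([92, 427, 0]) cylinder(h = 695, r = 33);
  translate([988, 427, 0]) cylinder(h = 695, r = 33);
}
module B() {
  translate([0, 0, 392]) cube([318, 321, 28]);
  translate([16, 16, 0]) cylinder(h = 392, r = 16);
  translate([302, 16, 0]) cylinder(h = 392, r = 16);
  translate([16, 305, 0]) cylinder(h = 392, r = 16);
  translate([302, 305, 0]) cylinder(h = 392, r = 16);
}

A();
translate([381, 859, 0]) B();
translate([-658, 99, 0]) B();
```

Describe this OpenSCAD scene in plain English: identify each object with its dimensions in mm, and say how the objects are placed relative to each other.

A is a table with a 1080×519 mm rectangular top, 39 mm thick, top surface at z = 734 mm, supported by four round legs of 66 mm diameter, each leg's bounding box inset 59 mm from the nearest pair of top edges, running from the floor.

B is a simple wooden stool: a rectangular seat 318 mm (x) by 321 mm (y), 28 mm thick, top face at z = 420 mm, on four round legs, each 32 mm in diameter. The legs rest on z = 0, each leg's axis is inset half a diameter from the nearest pair of seat edges (so the leg's bounding box is flush with the corner).

Two stools sit around the table at the +y, −x sides.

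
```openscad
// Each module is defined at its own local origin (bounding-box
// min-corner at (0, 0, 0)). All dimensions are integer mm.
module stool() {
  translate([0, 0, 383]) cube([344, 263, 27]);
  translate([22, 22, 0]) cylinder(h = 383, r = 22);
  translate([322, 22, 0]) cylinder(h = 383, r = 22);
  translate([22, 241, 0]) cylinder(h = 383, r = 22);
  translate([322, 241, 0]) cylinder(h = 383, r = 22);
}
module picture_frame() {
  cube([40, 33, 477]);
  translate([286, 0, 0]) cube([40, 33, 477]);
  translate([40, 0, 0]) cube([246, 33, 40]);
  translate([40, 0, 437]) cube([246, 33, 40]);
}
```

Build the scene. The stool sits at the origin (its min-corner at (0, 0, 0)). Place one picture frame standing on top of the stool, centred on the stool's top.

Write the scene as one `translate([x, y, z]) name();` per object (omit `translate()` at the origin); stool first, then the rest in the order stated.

stool();
translate([9, 115, 410]) picture_frame();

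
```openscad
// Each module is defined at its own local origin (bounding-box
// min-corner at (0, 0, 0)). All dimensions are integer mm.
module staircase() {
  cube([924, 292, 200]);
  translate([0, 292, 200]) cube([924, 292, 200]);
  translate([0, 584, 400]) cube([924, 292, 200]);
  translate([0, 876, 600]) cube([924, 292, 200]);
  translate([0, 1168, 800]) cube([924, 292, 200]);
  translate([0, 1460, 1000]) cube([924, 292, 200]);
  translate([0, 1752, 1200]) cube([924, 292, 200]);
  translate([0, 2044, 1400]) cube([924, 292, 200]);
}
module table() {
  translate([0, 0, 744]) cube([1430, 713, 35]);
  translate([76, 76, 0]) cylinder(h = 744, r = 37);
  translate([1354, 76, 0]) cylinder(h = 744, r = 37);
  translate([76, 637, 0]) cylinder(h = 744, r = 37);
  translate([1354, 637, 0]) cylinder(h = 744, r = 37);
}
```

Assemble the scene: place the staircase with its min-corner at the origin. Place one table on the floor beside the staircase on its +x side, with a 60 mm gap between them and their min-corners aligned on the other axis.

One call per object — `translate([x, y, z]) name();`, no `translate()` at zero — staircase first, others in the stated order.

staircase();
translate([984, 0, 0]) table();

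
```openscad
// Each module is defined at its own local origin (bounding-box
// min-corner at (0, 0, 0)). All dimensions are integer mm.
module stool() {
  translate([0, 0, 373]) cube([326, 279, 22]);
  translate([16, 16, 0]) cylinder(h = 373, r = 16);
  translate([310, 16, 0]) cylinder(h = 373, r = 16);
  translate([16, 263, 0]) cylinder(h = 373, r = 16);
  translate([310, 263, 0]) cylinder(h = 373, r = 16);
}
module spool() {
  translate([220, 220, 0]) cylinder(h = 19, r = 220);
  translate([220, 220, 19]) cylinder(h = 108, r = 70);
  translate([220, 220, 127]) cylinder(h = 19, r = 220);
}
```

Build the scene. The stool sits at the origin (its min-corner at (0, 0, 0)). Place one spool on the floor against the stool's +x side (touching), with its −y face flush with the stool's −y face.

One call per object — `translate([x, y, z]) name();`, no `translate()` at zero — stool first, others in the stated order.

stool();
translate([326, 0, 0]) spool();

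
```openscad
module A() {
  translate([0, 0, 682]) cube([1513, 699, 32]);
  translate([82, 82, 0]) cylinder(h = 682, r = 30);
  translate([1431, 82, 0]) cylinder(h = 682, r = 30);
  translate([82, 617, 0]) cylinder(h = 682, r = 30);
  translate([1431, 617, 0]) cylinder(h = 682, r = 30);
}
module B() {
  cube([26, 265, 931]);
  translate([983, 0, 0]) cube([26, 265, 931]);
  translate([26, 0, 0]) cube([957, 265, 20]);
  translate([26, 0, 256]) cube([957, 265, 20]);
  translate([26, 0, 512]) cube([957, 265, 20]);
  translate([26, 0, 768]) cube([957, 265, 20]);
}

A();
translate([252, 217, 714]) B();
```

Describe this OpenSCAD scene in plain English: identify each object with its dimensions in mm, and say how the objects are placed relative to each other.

A is a table: top 1513 mm (x) × 699 mm (y), 32 mm thick, upper face at z = 714 mm, on four round legs of 60 mm diameter, each leg's bounding box inset 52 mm from the nearest pair of top edges, running from z = 0 to the bottom of the top.

B is an open bookshelf. Two side panels, each 26 mm thick, 265 mm deep and 931 mm tall, stand 1009 mm apart (outside-to-outside). Between them sit 4 shelves, each 20 mm thick and 265 mm deep, spanning the full gap between the sides. The bottom shelf rests on the floor (its underside at z = 0) and the clear gap between one shelf's top and the next shelf's underside is 236 mm.

The bookshelf is on top of the table, centred.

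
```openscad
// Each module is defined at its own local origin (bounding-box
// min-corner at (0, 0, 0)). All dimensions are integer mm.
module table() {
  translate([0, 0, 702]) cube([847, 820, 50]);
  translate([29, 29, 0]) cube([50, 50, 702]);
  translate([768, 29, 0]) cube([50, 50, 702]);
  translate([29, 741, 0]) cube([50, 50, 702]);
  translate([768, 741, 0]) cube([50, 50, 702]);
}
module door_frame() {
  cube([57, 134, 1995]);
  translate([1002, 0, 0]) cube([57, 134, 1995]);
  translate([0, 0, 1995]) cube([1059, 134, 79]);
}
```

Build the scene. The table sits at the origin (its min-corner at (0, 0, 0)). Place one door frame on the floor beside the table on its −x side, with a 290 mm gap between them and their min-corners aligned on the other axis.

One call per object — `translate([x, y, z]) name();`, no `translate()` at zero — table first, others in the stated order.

table();
translate([-1349, 0, 0]) door_frame();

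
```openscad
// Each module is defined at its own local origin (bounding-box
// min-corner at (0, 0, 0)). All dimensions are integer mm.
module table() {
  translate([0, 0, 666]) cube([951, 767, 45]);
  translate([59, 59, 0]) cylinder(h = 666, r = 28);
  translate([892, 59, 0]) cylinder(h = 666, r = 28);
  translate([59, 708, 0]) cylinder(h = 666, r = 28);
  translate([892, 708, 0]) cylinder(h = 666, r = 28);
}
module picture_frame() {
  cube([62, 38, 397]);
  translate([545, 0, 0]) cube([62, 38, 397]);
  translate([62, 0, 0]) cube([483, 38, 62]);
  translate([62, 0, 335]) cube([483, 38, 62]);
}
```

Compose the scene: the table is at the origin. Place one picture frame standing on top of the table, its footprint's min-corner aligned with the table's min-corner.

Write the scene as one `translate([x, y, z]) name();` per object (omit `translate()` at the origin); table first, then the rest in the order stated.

table();
translate([0, 0, 711]) picture_frame();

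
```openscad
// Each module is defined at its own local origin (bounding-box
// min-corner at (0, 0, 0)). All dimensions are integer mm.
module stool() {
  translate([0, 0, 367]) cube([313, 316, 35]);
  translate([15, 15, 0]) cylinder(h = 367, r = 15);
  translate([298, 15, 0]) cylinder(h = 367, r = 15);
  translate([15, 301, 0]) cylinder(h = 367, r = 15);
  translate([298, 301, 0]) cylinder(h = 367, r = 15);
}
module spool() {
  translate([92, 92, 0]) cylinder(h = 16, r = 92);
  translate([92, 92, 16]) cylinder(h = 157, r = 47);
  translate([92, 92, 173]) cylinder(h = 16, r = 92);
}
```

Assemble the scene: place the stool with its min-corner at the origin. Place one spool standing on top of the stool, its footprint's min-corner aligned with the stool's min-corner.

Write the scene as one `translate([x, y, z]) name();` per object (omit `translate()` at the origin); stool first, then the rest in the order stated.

stool();
translate([0, 0, 402]) spool();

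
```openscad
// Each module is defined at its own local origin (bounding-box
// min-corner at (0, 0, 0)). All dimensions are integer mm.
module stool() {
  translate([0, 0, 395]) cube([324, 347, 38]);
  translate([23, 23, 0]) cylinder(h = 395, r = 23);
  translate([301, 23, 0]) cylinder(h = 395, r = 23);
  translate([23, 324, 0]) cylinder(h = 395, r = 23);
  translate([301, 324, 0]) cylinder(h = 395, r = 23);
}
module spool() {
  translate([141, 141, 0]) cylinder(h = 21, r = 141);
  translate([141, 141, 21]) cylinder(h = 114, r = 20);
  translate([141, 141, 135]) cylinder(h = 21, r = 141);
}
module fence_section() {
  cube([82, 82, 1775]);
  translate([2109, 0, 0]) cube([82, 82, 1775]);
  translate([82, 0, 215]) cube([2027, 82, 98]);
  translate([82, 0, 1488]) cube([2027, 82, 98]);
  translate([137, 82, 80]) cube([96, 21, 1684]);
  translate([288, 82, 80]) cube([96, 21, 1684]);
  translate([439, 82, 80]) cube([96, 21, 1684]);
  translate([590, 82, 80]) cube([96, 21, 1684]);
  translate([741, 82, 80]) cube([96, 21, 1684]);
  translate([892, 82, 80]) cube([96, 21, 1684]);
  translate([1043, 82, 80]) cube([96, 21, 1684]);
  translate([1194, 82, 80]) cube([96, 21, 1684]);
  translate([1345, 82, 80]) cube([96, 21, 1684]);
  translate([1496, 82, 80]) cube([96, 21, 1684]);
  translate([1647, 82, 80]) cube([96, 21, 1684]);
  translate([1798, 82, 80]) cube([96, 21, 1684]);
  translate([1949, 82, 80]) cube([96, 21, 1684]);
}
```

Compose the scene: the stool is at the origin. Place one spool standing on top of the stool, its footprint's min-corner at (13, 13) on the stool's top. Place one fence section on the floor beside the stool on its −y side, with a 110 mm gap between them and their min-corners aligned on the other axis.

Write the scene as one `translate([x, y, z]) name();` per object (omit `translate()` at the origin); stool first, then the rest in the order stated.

stool();
translate([13, 13, 433]) spool();
translate([0, -213, 0]) fence_section();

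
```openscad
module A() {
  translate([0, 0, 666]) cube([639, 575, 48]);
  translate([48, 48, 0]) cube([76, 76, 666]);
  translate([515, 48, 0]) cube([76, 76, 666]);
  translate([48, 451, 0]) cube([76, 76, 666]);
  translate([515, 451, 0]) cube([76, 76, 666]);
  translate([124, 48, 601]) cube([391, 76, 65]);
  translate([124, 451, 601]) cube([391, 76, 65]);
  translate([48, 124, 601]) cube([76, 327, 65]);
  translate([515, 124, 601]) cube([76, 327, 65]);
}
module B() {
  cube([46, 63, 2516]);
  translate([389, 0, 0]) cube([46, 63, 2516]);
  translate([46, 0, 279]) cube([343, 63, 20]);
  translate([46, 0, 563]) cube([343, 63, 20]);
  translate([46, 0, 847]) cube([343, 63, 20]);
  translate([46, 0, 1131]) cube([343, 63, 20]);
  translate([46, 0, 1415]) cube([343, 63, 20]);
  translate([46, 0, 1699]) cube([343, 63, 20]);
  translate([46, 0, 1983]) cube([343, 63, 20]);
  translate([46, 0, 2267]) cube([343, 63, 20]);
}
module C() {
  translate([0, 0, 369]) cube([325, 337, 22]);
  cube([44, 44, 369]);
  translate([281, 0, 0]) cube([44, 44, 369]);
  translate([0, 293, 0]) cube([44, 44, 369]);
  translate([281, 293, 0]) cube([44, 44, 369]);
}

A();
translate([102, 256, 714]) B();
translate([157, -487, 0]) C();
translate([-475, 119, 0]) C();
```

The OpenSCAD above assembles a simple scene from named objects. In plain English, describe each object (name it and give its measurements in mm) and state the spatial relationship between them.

A is a table with a 639×575 mm rectangular top, 48 mm thick, top surface at z = 714 mm, supported by four 76×76 mm square legs, each inset 48 mm from the nearest pair of top edges, running from the floor. Four apron rails, 76 mm thick and 65 mm tall, run between adjacent legs with their top edges flush with the underside of the top and their outer faces flush with the legs' outer faces.

B is a straight ladder. Two 46×63 mm vertical rails, 2516 mm tall, stand 435 mm apart (outside-to-outside) with their front faces coplanar on the −y side. 8 rungs, each 63 mm deep and 20 mm tall, span between the inner faces of the rails, front faces flush with the rails. The lowest rung's underside is at z = 279 mm and rungs are spaced 284 mm apart (underside to underside).

C is a four-legged stool. The seat is 325×337 mm, 22 mm thick, top at z = 391 mm. It stands on four square legs, each 44×44 mm in cross-section, from z = 0 to the seat underside, each flush with a corner of the seat.

The ladder is on top of the table, centred. Two stools sit around the table at the −y, −x sides.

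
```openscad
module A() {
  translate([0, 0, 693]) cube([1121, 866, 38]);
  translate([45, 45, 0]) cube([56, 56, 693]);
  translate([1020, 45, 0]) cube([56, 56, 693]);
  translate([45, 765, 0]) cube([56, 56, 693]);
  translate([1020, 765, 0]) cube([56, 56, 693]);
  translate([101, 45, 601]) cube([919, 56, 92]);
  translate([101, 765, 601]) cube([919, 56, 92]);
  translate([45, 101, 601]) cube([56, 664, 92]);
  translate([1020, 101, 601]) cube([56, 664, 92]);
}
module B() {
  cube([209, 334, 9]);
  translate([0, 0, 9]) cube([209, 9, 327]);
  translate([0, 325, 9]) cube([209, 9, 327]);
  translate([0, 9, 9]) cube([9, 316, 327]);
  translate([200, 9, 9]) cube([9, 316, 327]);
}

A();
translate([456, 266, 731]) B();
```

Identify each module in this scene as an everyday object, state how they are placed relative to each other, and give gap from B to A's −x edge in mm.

The open box's min-x is at 456; the table's min-x is 0; gap = 456 mm.

A is a table. B is an open box. The open box is on top of the table, centred. The gap from the open box to the table's −x edge is 456 mm.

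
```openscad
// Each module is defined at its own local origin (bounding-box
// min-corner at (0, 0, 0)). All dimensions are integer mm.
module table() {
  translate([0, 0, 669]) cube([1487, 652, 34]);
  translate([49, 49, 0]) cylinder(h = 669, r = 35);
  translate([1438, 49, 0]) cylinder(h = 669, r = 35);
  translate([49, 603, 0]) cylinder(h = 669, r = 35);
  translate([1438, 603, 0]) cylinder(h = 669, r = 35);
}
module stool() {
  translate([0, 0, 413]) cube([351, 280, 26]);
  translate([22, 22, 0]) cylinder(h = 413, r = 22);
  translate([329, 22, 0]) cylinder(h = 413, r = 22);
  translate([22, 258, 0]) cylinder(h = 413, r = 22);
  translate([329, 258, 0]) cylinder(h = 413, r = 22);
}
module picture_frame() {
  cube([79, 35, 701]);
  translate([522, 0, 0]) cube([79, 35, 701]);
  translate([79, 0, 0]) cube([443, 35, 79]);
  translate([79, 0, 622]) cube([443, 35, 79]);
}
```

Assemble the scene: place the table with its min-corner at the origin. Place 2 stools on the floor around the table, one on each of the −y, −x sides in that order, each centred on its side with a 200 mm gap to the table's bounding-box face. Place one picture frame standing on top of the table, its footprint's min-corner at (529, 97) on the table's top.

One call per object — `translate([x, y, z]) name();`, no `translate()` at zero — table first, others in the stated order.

table();
translate([568, -480, 0]) stool();
translate([-551, 186, 0]) stool();
translate([529, 97, 703]) picture_frame();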